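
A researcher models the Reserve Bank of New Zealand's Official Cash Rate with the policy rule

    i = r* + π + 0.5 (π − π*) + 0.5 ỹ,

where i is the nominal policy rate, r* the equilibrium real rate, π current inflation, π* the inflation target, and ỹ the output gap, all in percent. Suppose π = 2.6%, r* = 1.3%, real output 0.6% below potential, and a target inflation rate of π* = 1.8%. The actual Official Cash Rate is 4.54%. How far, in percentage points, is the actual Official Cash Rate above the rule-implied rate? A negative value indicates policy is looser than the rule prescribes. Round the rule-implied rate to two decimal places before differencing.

0.54 pp

Output 0.6% below potential → ỹ = -0.6.
i = 1.3 + 2.6 + 0.5 × (2.6 − 1.8) + 0.5 × (-0.6)
   = 1.3 + 2.6 + 0.4 − 0.3 = 4.00
Deviation = 4.54 − 4.00 = 0.54 pp.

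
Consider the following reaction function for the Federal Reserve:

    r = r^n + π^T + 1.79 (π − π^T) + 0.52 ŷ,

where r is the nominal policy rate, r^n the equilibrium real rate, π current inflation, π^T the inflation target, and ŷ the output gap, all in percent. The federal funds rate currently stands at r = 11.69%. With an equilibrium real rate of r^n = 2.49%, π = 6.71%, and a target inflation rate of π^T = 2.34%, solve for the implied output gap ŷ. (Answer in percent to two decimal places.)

-1.85%

0.52 ŷ = 11.69 − 2.49 − 2.34 − 1.79 × (6.71 − 2.34) = -0.9623
ŷ = -0.9623 / 0.52 = -1.85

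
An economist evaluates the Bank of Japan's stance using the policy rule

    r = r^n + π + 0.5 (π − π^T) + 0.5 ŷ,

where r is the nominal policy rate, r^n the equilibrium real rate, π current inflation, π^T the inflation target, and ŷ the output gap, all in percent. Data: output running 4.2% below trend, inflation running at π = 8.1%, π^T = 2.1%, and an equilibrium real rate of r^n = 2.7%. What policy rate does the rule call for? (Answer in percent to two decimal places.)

Output 4.2% below potential → ŷ = -4.2.
r = 2.7 + 8.1 + 0.5 × (8.1 − 2.1) + 0.5 × (-4.2)
   = 2.7 + 8.1 + 3 − 2.1 = 11.70

11.70%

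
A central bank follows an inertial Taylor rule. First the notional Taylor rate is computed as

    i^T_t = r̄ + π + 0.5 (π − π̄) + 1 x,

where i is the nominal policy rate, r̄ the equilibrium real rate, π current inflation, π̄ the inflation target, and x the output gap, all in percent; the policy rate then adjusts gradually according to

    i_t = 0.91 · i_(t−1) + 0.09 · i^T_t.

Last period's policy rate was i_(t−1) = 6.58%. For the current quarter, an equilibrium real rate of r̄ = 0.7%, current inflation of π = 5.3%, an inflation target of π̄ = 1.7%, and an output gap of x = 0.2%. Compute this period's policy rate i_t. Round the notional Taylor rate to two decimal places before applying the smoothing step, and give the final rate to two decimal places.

6.71%

i^T_t = 0.7 + 5.3 + 0.5 × (5.3 − 1.7) + 1 × 0.2
   = 0.7 + 5.3 + 1.8 + 0.2 = 8.00
i_t = 0.91 × 6.58 + 0.09 × 8.00 = 5.9878 + 0.72 = 6.71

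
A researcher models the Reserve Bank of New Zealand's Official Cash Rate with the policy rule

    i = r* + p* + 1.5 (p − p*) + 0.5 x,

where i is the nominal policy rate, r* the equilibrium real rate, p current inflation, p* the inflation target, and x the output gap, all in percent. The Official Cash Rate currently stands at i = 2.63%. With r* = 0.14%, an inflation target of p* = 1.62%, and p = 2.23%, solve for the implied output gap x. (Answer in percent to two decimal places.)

-0.09%

0.5 x = 2.63 − 0.14 − 1.62 − 1.5 × (2.23 − 1.62) = -0.045
x = -0.045 / 0.5 = -0.09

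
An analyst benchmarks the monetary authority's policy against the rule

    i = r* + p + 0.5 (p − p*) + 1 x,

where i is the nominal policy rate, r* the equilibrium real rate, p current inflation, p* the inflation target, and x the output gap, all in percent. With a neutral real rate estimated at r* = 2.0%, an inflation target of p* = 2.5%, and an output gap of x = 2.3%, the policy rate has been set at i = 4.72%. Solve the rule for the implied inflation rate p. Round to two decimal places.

Collecting p: i = r* + (1 + 0.5) p − 0.5 p* + 1 x
1.5 p = 4.72 − 2.0 + 0.5 × 2.5 − 1 × 2.3 = 1.67
p = 1.67 / 1.5 = 1.11

1.11%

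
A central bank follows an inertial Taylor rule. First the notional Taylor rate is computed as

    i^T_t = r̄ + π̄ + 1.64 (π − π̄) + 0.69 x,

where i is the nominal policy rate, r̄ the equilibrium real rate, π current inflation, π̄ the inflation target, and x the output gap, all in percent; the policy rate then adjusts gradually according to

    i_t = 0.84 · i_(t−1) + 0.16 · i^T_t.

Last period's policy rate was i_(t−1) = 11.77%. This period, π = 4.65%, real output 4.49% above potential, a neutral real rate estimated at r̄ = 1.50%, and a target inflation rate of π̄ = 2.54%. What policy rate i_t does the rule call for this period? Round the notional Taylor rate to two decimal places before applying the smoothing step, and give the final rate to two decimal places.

Output 4.49% above potential → x = 4.49.
i^T_t = 1.50 + 2.54 + 1.64 × (4.65 − 2.54) + 0.69 × 4.49
   = 1.50 + 2.54 + 3.4604 + 3.0981 = 10.60
i_t = 0.84 × 11.77 + 0.16 × 10.60 = 9.8868 + 1.696 = 11.58

11.58%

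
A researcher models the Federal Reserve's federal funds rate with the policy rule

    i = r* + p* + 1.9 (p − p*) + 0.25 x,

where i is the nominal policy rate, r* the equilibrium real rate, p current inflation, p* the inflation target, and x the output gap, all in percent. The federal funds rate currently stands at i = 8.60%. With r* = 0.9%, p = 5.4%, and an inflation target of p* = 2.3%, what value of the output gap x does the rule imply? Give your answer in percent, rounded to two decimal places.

-1.96%

0.25 x = 8.60 − 0.9 − 2.3 − 1.9 × (5.4 − 2.3) = -0.49
x = -0.49 / 0.25 = -1.96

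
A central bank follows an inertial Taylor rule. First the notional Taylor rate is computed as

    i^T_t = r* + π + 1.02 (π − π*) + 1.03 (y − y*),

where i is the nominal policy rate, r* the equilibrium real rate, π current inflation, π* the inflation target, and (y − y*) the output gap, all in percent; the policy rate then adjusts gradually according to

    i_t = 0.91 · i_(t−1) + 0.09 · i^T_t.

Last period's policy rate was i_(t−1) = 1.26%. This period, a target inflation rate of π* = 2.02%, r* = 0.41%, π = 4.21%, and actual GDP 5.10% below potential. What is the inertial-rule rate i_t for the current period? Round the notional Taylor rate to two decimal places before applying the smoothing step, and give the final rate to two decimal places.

Output 5.10% below potential → (y − y*) = -5.10.
i^T_t = 0.41 + 4.21 + 1.02 × (4.21 − 2.02) + 1.03 × (-5.10)
   = 0.41 + 4.21 + 2.2338 − 5.253 = 1.60
i_t = 0.91 × 1.26 + 0.09 × 1.60 = 1.1466 + 0.144 = 1.29

1.29%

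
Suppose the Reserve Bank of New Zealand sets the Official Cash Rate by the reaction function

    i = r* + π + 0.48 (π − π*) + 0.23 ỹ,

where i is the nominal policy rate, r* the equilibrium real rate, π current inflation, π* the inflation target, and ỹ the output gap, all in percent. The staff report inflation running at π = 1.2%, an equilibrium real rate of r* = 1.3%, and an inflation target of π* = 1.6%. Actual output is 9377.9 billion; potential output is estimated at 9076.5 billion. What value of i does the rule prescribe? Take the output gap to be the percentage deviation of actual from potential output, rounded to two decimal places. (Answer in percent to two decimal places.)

3.07%

Output gap = 100 × (9377.9 − 9076.5) / 9076.5 = 3.32%.
i = 1.30 + 1.20 + 0.48 × (1.20 − 1.60) + 0.23 × 3.32
   = 1.30 + 1.2 − 0.192 + 0.7636 = 3.07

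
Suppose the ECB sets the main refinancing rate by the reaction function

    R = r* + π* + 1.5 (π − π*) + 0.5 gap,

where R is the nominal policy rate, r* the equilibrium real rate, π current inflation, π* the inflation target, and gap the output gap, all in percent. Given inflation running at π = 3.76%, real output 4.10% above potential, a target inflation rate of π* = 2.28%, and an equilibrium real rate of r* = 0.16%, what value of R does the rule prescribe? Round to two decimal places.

6.71%

Output 4.10% above potential → gap = 4.10.
R = 0.16 + 2.28 + 1.5 × (3.76 − 2.28) + 0.5 × 4.10
   = 0.16 + 2.28 + 2.22 + 2.05 = 6.71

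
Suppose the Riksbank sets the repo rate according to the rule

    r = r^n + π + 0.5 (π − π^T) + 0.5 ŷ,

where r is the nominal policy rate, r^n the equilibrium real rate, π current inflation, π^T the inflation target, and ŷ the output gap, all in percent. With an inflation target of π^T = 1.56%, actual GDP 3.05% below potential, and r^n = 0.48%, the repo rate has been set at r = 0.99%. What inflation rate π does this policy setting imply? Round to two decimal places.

1.88%

Output 3.05% below potential → ŷ = -3.05.
Collecting π: r = r^n + (1 + 0.5) π − 0.5 π^T + 0.5 ŷ
1.5 π = 0.99 − 0.48 + 0.5 × 1.56 − 0.5 × (-3.05) = 2.815
π = 2.815 / 1.5 = 1.88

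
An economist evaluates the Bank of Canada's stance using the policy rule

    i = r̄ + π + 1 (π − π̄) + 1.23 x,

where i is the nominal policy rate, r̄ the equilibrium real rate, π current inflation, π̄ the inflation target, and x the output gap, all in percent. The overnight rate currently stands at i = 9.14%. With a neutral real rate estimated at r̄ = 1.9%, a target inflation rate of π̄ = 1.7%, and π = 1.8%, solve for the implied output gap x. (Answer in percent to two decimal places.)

1.23 x = 9.14 − 1.9 − 1.8 − 1 × (1.8 − 1.7) = 5.34
x = 5.34 / 1.23 = 4.34

4.34%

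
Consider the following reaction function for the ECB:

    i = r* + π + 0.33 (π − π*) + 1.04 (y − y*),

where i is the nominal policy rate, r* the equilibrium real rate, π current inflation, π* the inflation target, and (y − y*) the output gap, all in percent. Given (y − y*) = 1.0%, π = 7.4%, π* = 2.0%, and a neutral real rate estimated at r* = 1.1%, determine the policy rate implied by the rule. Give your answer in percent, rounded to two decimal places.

11.32%

i = 1.1 + 7.4 + 0.33 × (7.4 − 2.0) + 1.04 × 1.0
   = 1.1 + 7.4 + 1.782 + 1.04 = 11.32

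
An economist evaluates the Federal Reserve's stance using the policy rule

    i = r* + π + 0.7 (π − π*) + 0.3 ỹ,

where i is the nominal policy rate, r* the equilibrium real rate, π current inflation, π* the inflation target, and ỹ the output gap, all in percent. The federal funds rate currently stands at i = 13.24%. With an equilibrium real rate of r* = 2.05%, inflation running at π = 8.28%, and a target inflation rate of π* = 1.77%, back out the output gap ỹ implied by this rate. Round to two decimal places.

0.3 ỹ = 13.24 − 2.05 − 8.28 − 0.7 × (8.28 − 1.77) = -1.647
ỹ = -1.647 / 0.3 = -5.49

-5.49%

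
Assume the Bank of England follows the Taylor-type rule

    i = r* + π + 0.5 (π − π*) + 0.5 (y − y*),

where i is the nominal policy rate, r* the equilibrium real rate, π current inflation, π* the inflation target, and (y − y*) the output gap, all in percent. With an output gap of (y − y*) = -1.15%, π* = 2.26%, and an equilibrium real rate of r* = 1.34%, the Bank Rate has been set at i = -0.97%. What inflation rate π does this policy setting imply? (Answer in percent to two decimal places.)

Collecting π: i = r* + (1 + 0.5) π − 0.5 π* + 0.5 (y − y*)
1.5 π = -0.97 − 1.34 + 0.5 × 2.26 − 0.5 × (-1.15) = -0.605
π = -0.605 / 1.5 = -0.40

-0.40%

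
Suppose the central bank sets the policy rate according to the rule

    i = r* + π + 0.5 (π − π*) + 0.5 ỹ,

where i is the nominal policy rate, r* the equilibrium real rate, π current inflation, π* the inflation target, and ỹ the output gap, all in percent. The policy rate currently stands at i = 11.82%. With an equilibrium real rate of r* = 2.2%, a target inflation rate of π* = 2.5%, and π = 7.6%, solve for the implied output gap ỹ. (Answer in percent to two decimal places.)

-1.06%

0.5 ỹ = 11.82 − 2.2 − 7.6 − 0.5 × (7.6 − 2.5) = -0.53
ỹ = -0.53 / 0.5 = -1.06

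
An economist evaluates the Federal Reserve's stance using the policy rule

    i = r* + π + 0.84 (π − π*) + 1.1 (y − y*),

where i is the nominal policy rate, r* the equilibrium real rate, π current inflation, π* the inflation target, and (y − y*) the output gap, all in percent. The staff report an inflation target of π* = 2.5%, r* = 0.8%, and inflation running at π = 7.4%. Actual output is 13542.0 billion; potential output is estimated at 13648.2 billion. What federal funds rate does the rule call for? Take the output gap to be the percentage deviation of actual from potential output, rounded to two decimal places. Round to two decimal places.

11.46%

Output gap = 100 × (13542.0 − 13648.2) / 13648.2 = -0.78%.
i = 0.80 + 7.40 + 0.84 × (7.40 − 2.50) + 1.1 × (-0.78)
   = 0.80 + 7.4 + 4.116 − 0.858 = 11.46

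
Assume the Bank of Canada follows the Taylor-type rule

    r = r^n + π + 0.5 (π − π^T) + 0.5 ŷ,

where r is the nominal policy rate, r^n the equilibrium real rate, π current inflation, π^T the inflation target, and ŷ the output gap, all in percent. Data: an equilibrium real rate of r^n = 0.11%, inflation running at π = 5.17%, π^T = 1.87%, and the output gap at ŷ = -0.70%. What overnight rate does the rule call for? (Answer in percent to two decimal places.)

r = 0.11 + 5.17 + 0.5 × (5.17 − 1.87) + 0.5 × (-0.70)
   = 0.11 + 5.17 + 1.65 − 0.35 = 6.58

6.58%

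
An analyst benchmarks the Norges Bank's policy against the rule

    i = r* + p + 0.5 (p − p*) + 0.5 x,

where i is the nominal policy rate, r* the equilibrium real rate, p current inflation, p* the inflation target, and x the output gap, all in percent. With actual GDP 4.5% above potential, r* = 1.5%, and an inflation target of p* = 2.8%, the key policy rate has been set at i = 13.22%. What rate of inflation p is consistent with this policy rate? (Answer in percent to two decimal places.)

Output 4.5% above potential → x = 4.5.
Collecting p: i = r* + (1 + 0.5) p − 0.5 p* + 0.5 x
1.5 p = 13.22 − 1.5 + 0.5 × 2.8 − 0.5 × 4.5 = 10.87
p = 10.87 / 1.5 = 7.25

7.25%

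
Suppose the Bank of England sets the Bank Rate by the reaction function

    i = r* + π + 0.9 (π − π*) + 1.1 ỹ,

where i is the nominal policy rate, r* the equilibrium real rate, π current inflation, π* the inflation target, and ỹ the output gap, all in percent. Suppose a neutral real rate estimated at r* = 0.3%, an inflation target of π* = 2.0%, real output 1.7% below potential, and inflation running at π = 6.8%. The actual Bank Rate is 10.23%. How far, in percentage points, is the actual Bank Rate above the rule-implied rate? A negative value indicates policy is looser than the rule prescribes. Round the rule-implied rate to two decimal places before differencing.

0.68 pp

Output 1.7% below potential → ỹ = -1.7.
i = 0.3 + 6.8 + 0.9 × (6.8 − 2.0) + 1.1 × (-1.7)
   = 0.3 + 6.8 + 4.32 − 1.87 = 9.55
Deviation = 10.23 − 9.55 = 0.68 pp.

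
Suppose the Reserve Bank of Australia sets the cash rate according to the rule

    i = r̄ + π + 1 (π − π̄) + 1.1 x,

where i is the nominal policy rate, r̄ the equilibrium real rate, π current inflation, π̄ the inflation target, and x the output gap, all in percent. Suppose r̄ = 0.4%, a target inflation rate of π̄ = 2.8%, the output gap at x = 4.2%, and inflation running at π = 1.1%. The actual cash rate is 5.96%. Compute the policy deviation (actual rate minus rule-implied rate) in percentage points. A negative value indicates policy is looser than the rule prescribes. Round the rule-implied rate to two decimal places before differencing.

1.54 pp

i = 0.4 + 1.1 + 1 × (1.1 − 2.8) + 1.1 × 4.2
   = 0.4 + 1.1 − 1.7 + 4.62 = 4.42
Deviation = 5.96 − 4.42 = 1.54 pp.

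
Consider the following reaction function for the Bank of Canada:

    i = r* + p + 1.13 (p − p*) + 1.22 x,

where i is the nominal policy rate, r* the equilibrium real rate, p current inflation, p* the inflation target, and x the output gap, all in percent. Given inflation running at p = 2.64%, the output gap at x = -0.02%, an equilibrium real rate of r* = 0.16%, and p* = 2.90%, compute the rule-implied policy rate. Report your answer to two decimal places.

2.48%

i = 0.16 + 2.64 + 1.13 × (2.64 − 2.90) + 1.22 × (-0.02)
   = 0.16 + 2.64 − 0.2938 − 0.0244 = 2.48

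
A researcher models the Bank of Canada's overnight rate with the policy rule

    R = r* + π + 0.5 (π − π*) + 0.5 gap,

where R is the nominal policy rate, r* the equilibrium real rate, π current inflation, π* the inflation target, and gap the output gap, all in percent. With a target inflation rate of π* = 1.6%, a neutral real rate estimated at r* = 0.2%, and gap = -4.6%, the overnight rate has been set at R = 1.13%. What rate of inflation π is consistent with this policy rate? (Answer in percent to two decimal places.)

Collecting π: R = r* + (1 + 0.5) π − 0.5 π* + 0.5 gap
1.5 π = 1.13 − 0.2 + 0.5 × 1.6 − 0.5 × (-4.6) = 4.03
π = 4.03 / 1.5 = 2.69

2.69%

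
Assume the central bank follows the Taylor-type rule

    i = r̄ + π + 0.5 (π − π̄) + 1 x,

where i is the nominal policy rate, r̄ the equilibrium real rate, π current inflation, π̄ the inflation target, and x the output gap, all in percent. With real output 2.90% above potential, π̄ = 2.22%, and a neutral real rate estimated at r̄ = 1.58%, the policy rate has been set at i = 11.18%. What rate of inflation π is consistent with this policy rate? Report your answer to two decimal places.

Output 2.90% above potential → x = 2.90.
Collecting π: i = r̄ + (1 + 0.5) π − 0.5 π̄ + 1 x
1.5 π = 11.18 − 1.58 + 0.5 × 2.22 − 1 × 2.90 = 7.81
π = 7.81 / 1.5 = 5.21

5.21%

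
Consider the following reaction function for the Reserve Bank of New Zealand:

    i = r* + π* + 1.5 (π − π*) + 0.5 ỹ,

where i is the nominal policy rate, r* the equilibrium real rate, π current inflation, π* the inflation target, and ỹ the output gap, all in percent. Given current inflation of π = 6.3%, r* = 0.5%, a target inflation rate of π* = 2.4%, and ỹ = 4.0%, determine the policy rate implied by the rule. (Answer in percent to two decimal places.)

10.75%

i = 0.5 + 2.4 + 1.5 × (6.3 − 2.4) + 0.5 × 4.0
   = 0.5 + 2.4 + 5.85 + 2 = 10.75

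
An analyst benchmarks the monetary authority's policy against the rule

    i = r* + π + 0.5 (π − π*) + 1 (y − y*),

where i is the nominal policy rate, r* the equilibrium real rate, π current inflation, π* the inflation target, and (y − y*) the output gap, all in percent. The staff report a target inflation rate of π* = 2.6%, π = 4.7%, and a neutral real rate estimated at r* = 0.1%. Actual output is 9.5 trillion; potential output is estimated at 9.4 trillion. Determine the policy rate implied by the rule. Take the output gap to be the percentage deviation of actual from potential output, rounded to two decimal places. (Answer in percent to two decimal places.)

6.91%

Output gap = 100 × (9.5 − 9.4) / 9.4 = 1.06%.
i = 0.10 + 4.70 + 0.5 × (4.70 − 2.60) + 1 × 1.06
   = 0.10 + 4.7 + 1.05 + 1.06 = 6.91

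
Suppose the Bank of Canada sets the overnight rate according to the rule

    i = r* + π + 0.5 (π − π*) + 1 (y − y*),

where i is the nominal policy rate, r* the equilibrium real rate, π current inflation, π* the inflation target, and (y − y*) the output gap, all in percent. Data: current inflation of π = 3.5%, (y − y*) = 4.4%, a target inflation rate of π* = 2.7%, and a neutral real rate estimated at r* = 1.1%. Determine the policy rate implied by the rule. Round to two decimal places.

i = 1.1 + 3.5 + 0.5 × (3.5 − 2.7) + 1 × 4.4
   = 1.1 + 3.5 + 0.4 + 4.4 = 9.40

9.40%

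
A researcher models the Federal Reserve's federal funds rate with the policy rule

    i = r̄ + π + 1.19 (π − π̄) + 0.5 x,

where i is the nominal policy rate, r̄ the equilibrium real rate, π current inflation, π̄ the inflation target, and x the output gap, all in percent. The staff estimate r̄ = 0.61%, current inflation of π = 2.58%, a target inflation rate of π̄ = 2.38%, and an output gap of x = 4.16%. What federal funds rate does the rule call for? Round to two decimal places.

i = 0.61 + 2.58 + 1.19 × (2.58 − 2.38) + 0.5 × 4.16
   = 0.61 + 2.58 + 0.238 + 2.08 = 5.51

5.51%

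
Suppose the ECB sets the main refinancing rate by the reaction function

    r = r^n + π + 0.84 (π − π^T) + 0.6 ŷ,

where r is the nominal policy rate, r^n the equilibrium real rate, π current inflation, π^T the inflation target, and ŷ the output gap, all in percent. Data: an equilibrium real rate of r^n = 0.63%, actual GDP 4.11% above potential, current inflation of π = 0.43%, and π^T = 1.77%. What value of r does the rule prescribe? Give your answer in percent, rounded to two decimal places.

2.40%

Output 4.11% above potential → ŷ = 4.11.
r = 0.63 + 0.43 + 0.84 × (0.43 − 1.77) + 0.6 × 4.11
   = 0.63 + 0.43 − 1.1256 + 2.466 = 2.40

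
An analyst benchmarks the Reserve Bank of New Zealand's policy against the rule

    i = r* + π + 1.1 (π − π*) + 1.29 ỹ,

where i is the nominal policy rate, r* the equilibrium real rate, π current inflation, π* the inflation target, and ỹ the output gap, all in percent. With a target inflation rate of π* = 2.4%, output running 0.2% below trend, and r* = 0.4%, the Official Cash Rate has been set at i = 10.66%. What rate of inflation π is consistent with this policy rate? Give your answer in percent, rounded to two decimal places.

6.27%

Output 0.2% below potential → ỹ = -0.2.
Collecting π: i = r* + (1 + 1.1) π − 1.1 π* + 1.29 ỹ
2.1 π = 10.66 − 0.4 + 1.1 × 2.4 − 1.29 × (-0.2) = 13.158
π = 13.158 / 2.1 = 6.27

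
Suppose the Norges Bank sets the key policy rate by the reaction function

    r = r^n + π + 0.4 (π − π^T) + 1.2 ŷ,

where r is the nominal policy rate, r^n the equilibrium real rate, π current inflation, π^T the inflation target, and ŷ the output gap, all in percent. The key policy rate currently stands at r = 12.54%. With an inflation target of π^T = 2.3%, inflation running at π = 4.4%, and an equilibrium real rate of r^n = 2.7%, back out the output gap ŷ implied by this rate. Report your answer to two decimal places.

3.83%

1.2 ŷ = 12.54 − 2.7 − 4.4 − 0.4 × (4.4 − 2.3) = 4.6
ŷ = 4.6 / 1.2 = 3.83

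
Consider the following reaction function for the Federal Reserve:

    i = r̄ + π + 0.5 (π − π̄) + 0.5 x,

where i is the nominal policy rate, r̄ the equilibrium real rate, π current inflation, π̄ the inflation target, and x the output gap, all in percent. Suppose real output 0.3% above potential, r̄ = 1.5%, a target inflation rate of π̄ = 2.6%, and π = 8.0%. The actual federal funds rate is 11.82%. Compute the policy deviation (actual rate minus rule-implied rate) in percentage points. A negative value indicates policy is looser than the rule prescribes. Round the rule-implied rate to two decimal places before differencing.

Output 0.3% above potential → x = 0.3.
i = 1.5 + 8.0 + 0.5 × (8.0 − 2.6) + 0.5 × 0.3
   = 1.5 + 8 + 2.7 + 0.15 = 12.35
Deviation = 11.82 − 12.35 = -0.53 pp.

-0.53 pp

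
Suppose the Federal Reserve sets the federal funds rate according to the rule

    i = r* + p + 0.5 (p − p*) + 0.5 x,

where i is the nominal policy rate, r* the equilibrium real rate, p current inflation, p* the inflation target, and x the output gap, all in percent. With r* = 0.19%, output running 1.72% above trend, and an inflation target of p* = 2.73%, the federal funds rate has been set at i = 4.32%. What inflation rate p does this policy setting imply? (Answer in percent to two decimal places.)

3.09%

Output 1.72% above potential → x = 1.72.
Collecting p: i = r* + (1 + 0.5) p − 0.5 p* + 0.5 x
1.5 p = 4.32 − 0.19 + 0.5 × 2.73 − 0.5 × 1.72 = 4.635
p = 4.635 / 1.5 = 3.09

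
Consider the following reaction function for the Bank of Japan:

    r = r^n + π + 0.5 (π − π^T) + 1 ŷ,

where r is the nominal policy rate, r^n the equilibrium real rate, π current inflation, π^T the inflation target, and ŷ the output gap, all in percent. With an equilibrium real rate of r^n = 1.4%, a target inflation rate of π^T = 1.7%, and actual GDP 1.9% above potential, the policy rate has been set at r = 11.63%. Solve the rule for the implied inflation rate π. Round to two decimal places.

Output 1.9% above potential → ŷ = 1.9.
Collecting π: r = r^n + (1 + 0.5) π − 0.5 π^T + 1 ŷ
1.5 π = 11.63 − 1.4 + 0.5 × 1.7 − 1 × 1.9 = 9.18
π = 9.18 / 1.5 = 6.12

6.12%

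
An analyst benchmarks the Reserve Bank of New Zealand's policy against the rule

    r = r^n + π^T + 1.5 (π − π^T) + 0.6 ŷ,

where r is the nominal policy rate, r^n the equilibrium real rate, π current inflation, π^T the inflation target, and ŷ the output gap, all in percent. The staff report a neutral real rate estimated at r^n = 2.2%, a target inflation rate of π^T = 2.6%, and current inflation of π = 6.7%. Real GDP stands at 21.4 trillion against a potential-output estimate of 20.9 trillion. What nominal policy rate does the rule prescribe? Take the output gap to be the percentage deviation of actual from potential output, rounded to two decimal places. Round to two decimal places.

12.38%

Output gap = 100 × (21.4 − 20.9) / 20.9 = 2.39%.
r = 2.20 + 2.60 + 1.5 × (6.70 − 2.60) + 0.6 × 2.39
   = 2.20 + 2.6 + 6.15 + 1.434 = 12.38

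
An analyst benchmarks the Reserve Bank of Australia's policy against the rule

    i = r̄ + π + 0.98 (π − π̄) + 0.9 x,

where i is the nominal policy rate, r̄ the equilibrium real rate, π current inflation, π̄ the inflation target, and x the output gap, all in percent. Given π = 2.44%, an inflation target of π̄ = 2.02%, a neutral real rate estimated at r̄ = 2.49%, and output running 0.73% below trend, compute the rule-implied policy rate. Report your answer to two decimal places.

4.68%

Output 0.73% below potential → x = -0.73.
i = 2.49 + 2.44 + 0.98 × (2.44 − 2.02) + 0.9 × (-0.73)
   = 2.49 + 2.44 + 0.4116 − 0.657 = 4.68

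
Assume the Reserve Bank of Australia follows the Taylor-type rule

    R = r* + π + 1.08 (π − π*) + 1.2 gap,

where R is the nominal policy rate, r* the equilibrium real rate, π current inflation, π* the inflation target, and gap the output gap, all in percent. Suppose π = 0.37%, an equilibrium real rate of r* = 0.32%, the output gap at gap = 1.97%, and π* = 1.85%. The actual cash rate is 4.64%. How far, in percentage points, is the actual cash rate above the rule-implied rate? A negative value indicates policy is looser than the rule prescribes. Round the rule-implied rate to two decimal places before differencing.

3.18 pp

R = 0.32 + 0.37 + 1.08 × (0.37 − 1.85) + 1.2 × 1.97
   = 0.32 + 0.37 − 1.5984 + 2.364 = 1.46
Deviation = 4.64 − 1.46 = 3.18 pp.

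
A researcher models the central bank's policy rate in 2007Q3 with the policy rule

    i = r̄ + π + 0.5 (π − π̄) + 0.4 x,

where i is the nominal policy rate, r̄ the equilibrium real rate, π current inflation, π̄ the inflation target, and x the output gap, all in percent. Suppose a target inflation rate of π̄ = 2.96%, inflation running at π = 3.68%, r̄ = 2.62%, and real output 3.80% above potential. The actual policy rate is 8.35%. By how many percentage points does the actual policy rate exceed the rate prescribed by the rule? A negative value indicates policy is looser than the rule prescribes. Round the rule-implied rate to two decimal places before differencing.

0.17 pp

Output 3.80% above potential → x = 3.80.
i = 2.62 + 3.68 + 0.5 × (3.68 − 2.96) + 0.4 × 3.80
   = 2.62 + 3.68 + 0.36 + 1.52 = 8.18
Deviation = 8.35 − 8.18 = 0.17 pp.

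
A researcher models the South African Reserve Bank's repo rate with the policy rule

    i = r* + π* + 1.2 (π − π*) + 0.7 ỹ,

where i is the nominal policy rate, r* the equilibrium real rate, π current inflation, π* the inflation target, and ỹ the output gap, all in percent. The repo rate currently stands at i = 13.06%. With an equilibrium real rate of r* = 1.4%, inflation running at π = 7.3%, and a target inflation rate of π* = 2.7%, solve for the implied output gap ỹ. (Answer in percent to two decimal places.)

4.91%

0.7 ỹ = 13.06 − 1.4 − 2.7 − 1.2 × (7.3 − 2.7) = 3.44
ỹ = 3.44 / 0.7 = 4.91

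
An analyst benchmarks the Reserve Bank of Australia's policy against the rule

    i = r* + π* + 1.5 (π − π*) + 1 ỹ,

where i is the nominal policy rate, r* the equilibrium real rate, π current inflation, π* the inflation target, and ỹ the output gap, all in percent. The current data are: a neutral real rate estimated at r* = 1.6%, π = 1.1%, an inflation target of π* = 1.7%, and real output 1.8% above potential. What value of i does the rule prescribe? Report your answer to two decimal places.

Output 1.8% above potential → ỹ = 1.8.
i = 1.6 + 1.7 + 1.5 × (1.1 − 1.7) + 1 × 1.8
   = 1.6 + 1.7 − 0.9 + 1.8 = 4.20

4.20%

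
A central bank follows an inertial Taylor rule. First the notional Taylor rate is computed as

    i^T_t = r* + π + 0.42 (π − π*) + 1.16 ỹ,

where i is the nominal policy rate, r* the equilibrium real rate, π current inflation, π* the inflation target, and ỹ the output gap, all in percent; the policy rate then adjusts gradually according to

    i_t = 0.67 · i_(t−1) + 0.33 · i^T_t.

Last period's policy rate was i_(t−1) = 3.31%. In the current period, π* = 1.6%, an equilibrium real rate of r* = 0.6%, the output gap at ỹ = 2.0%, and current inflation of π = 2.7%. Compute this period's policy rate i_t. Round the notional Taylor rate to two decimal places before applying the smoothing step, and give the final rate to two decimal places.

4.22%

i^T_t = 0.6 + 2.7 + 0.42 × (2.7 − 1.6) + 1.16 × 2.0
   = 0.6 + 2.7 + 0.462 + 2.32 = 6.08
i_t = 0.67 × 3.31 + 0.33 × 6.08 = 2.2177 + 2.0064 = 4.22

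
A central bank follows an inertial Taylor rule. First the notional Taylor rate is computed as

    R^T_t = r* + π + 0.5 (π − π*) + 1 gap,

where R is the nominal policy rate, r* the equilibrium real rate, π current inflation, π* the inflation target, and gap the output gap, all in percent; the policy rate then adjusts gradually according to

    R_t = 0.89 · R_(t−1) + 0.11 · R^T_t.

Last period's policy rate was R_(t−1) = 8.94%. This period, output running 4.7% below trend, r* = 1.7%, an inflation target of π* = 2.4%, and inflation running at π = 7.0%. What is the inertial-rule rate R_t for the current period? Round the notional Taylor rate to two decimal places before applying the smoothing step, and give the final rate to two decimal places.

Output 4.7% below potential → gap = -4.7.
R^T_t = 1.7 + 7.0 + 0.5 × (7.0 − 2.4) + 1 × (-4.7)
   = 1.7 + 7 + 2.3 − 4.7 = 6.30
R_t = 0.89 × 8.94 + 0.11 × 6.30 = 7.9566 + 0.693 = 8.65

8.65%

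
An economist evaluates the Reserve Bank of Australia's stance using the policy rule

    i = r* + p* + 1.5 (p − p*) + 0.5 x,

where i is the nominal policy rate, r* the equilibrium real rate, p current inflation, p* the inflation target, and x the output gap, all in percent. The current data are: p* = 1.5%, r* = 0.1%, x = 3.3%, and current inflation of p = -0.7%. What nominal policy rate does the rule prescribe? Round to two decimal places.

-0.05%

i = 0.1 + 1.5 + 1.5 × (-0.7 − 1.5) + 0.5 × 3.3
   = 0.1 + 1.5 − 3.3 + 1.65 = -0.05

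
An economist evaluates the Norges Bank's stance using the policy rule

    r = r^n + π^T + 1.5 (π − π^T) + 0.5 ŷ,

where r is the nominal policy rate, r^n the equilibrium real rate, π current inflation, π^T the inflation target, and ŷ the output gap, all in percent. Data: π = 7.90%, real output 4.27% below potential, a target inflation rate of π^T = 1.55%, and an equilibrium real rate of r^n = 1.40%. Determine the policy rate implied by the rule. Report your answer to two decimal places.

10.34%

Output 4.27% below potential → ŷ = -4.27.
r = 1.40 + 1.55 + 1.5 × (7.90 − 1.55) + 0.5 × (-4.27)
   = 1.40 + 1.55 + 9.525 − 2.135 = 10.34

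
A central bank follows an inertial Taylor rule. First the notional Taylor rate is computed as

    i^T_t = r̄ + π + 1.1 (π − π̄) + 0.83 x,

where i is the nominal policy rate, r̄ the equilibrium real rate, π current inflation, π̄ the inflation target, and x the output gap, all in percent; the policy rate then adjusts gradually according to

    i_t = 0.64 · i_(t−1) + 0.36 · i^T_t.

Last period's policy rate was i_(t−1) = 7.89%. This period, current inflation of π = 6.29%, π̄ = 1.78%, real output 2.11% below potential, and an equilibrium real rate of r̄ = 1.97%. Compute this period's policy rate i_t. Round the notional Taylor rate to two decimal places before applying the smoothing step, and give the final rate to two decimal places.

9.18%

Output 2.11% below potential → x = -2.11.
i^T_t = 1.97 + 6.29 + 1.1 × (6.29 − 1.78) + 0.83 × (-2.11)
   = 1.97 + 6.29 + 4.961 − 1.7513 = 11.47
i_t = 0.64 × 7.89 + 0.36 × 11.47 = 5.0496 + 4.1292 = 9.18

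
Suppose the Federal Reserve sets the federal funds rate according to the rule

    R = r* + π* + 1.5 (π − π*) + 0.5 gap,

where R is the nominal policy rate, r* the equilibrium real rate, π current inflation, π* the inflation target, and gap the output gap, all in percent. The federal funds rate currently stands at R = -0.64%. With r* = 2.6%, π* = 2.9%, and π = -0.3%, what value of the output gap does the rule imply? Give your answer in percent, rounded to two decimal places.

0.5 gap = -0.64 − 2.6 − 2.9 − 1.5 × ((-0.3) − 2.9) = -1.34
gap = -1.34 / 0.5 = -2.68

-2.68%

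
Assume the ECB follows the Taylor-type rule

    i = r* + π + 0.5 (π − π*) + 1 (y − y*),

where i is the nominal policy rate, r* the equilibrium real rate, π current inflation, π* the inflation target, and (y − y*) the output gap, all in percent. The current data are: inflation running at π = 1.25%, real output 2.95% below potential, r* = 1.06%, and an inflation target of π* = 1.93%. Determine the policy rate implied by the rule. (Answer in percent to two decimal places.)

Output 2.95% below potential → (y − y*) = -2.95.
i = 1.06 + 1.25 + 0.5 × (1.25 − 1.93) + 1 × (-2.95)
   = 1.06 + 1.25 − 0.34 − 2.95 = -0.98

-0.98%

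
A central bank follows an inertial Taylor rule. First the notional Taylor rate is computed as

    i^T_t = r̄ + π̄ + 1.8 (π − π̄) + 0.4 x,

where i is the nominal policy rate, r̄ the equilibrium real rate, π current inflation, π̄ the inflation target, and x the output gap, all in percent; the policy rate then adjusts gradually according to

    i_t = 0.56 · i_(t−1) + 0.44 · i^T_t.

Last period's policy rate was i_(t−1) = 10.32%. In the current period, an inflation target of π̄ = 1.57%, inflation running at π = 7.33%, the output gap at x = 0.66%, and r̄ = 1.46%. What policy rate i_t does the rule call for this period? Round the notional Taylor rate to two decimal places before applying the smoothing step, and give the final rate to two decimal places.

i^T_t = 1.46 + 1.57 + 1.8 × (7.33 − 1.57) + 0.4 × 0.66
   = 1.46 + 1.57 + 10.368 + 0.264 = 13.66
i_t = 0.56 × 10.32 + 0.44 × 13.66 = 5.7792 + 6.0104 = 11.79

11.79%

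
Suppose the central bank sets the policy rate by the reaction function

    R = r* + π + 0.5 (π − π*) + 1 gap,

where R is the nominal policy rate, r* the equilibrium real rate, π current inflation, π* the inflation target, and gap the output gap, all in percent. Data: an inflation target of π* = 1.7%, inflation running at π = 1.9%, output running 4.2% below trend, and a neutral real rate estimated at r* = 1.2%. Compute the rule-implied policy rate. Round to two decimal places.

Output 4.2% below potential → gap = -4.2.
R = 1.2 + 1.9 + 0.5 × (1.9 − 1.7) + 1 × (-4.2)
   = 1.2 + 1.9 + 0.1 − 4.2 = -1.00

-1.00%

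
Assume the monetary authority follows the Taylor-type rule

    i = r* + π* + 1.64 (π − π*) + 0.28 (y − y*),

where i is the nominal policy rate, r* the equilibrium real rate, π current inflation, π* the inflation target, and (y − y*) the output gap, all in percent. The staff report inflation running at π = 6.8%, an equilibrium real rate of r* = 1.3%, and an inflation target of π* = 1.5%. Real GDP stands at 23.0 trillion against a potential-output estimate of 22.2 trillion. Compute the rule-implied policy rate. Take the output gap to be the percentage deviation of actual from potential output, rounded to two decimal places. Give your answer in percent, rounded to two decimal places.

Output gap = 100 × (23.0 − 22.2) / 22.2 = 3.60%.
i = 1.30 + 1.50 + 1.64 × (6.80 − 1.50) + 0.28 × 3.60
   = 1.30 + 1.5 + 8.692 + 1.008 = 12.50

12.50%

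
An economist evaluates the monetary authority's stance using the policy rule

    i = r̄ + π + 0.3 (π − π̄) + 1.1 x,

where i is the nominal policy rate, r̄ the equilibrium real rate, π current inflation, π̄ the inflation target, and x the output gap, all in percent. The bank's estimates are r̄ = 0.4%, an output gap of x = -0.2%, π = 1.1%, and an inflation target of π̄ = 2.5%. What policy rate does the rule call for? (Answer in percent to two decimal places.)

i = 0.4 + 1.1 + 0.3 × (1.1 − 2.5) + 1.1 × (-0.2)
   = 0.4 + 1.1 − 0.42 − 0.22 = 0.86

0.86%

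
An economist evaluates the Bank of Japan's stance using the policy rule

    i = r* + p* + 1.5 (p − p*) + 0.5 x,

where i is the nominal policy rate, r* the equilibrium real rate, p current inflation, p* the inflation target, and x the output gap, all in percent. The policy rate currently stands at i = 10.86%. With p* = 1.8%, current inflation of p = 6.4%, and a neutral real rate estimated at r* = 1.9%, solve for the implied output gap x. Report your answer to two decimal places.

0.5 x = 10.86 − 1.9 − 1.8 − 1.5 × (6.4 − 1.8) = 0.26
x = 0.26 / 0.5 = 0.52

0.52%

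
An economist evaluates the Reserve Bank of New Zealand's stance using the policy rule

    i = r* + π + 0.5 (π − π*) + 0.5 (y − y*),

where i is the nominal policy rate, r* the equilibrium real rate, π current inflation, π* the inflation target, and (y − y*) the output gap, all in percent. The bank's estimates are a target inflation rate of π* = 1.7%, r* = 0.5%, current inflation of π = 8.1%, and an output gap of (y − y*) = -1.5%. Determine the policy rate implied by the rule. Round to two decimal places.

11.05%

i = 0.5 + 8.1 + 0.5 × (8.1 − 1.7) + 0.5 × (-1.5)
   = 0.5 + 8.1 + 3.2 − 0.75 = 11.05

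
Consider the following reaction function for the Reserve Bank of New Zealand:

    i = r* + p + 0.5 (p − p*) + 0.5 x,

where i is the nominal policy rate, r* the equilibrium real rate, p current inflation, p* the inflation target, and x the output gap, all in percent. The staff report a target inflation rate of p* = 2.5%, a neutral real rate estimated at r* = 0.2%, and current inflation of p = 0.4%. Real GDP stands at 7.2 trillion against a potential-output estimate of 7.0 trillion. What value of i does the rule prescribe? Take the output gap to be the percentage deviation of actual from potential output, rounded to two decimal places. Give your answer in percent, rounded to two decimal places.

Output gap = 100 × (7.2 − 7.0) / 7.0 = 2.86%.
i = 0.20 + 0.40 + 0.5 × (0.40 − 2.50) + 0.5 × 2.86
   = 0.20 + 0.4 − 1.05 + 1.43 = 0.98

0.98%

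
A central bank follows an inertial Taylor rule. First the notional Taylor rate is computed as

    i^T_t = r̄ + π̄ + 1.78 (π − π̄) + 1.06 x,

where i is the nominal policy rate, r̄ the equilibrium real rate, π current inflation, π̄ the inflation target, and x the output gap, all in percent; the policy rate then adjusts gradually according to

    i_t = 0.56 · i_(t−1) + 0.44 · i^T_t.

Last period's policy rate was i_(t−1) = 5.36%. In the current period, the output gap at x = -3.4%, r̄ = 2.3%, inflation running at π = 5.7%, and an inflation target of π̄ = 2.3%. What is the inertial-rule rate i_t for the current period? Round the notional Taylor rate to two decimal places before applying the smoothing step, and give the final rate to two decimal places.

i^T_t = 2.3 + 2.3 + 1.78 × (5.7 − 2.3) + 1.06 × (-3.4)
   = 2.3 + 2.3 + 6.052 − 3.604 = 7.05
i_t = 0.56 × 5.36 + 0.44 × 7.05 = 3.0016 + 3.102 = 6.10

6.10%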